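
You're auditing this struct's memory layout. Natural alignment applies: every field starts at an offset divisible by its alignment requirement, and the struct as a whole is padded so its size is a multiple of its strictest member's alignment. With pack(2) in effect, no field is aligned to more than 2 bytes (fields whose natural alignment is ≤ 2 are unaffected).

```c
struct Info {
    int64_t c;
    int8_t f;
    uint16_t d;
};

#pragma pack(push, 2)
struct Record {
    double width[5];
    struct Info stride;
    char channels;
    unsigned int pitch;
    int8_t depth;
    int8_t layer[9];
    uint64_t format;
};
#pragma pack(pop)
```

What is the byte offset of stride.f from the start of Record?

Info: @0: c [8B, align 8] → 8; @8: f [1B, align 1] → 9; +1 pad (align 2); @10: d [2B, align 2] → 12; +4 tail pad (align 8); size 16, align 8
@0: width [40B, align 2] → 40
@40: stride [16B, align 2] → 56
within Info: f at 8
40 + 8 = 48

48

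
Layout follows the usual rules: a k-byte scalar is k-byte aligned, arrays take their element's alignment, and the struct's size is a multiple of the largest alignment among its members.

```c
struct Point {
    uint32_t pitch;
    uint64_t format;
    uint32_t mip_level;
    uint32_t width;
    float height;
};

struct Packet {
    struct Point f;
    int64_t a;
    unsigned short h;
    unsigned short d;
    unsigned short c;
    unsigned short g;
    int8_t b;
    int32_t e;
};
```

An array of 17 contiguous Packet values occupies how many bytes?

952

Point: @0: pitch [4B, align 4] → 4; +4 pad (align 8); @8: format [8B, align 8] → 16; @16: mip_level [4B, align 4] → 20; @20: width [4B, align 4] → 24; @24: height [4B, align 4] → 28; +4 tail pad (align 8); size 32, align 8
@0: f [32B, align 8] → 32
@32: a [8B, align 8] → 40
@40: h [2B, align 2] → 42
@42: d [2B, align 2] → 44
@44: c [2B, align 2] → 46
@46: g [2B, align 2] → 48
@48: b [1B, align 1] → 49
+3 pad (align 4)
@52: e [4B, align 4] → 56
size 56, align 8
array of 17: 17 × 56 = 952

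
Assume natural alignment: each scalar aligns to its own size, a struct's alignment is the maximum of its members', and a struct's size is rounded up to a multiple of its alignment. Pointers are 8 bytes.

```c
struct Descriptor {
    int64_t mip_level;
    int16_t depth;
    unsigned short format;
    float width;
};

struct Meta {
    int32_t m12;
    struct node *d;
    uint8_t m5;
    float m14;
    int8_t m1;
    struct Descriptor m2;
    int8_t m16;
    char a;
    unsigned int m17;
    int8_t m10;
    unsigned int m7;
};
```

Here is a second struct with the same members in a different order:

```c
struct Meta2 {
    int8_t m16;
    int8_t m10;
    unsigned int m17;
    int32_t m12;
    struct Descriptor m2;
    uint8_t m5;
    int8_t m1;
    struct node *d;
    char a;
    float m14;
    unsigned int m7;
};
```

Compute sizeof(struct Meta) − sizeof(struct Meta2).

0

Descriptor: 0..8  mip_level  (8B, 8-aligned); 8..10  depth  (2B, 2-aligned); 10..12  format  (2B, 2-aligned); 12..16  width  (4B, 4-aligned); sizeof = 16, alignof = 8
0..4  m12  (4B, 4-aligned)
4..8  -- padding (4B)
8..16  d  (8B, 8-aligned)
16..17  m5  (1B, 1-aligned)
17..20  -- padding (3B)
20..24  m14  (4B, 4-aligned)
24..25  m1  (1B, 1-aligned)
25..32  -- padding (7B)
32..48  m2  (16B, 8-aligned)
48..49  m16  (1B, 1-aligned)
49..50  a  (1B, 1-aligned)
50..52  -- padding (2B)
52..56  m17  (4B, 4-aligned)
56..57  m10  (1B, 1-aligned)
57..60  -- padding (3B)
60..64  m7  (4B, 4-aligned)
sizeof = 64, alignof = 8
— Meta2 —
0..1  m16  (1B, 1-aligned)
1..2  m10  (1B, 1-aligned)
2..4  -- padding (2B)
4..8  m17  (4B, 4-aligned)
8..12  m12  (4B, 4-aligned)
12..16  -- padding (4B)
16..32  m2  (16B, 8-aligned)
32..33  m5  (1B, 1-aligned)
33..34  m1  (1B, 1-aligned)
34..40  -- padding (6B)
40..48  d  (8B, 8-aligned)
48..49  a  (1B, 1-aligned)
49..52  -- padding (3B)
52..56  m14  (4B, 4-aligned)
56..60  m7  (4B, 4-aligned)
60..64  -- tail padding (4B)
sizeof = 64, alignof = 8
64 − 64 = 0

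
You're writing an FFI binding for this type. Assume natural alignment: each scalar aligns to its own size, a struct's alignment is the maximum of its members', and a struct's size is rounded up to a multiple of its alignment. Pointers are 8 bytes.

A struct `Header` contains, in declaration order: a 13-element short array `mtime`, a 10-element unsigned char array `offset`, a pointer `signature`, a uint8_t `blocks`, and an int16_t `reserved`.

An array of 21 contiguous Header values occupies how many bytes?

1176

0..26  mtime  (26B, 2-aligned)
26..36  offset  (10B, 1-aligned)
36..40  -- padding (4B)
40..48  signature  (8B, 8-aligned)
48..49  blocks  (1B, 1-aligned)
49..50  -- padding (1B)
50..52  reserved  (2B, 2-aligned)
52..56  -- tail padding (4B)
sizeof = 56, alignof = 8
array of 21: 21 × 56 = 1176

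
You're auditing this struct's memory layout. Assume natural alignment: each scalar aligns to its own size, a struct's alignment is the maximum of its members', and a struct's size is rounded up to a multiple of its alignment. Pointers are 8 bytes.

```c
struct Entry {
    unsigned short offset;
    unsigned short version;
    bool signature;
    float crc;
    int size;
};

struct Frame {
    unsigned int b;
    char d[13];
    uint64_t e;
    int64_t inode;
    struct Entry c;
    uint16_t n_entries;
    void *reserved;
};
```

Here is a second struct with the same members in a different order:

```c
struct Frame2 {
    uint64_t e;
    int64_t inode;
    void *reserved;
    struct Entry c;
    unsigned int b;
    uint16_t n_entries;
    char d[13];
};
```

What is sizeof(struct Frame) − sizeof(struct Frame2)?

Entry: offset at 0 (size 2, align 2) → ends 2; version at 2 (size 2, align 2) → ends 4; signature at 4 (size 1, align 1) → ends 5; pad 3 to align 4 for crc; crc at 8 (size 4, align 4) → ends 12; size at 12 (size 4, align 4) → ends 16; total 16 bytes, alignment 4
b at 0 (size 4, align 4) → ends 4
d at 4 (size 13, align 1) → ends 17
pad 7 to align 8 for e
e at 24 (size 8, align 8) → ends 32
inode at 32 (size 8, align 8) → ends 40
c at 40 (size 16, align 4) → ends 56
n_entries at 56 (size 2, align 2) → ends 58
pad 6 to align 8 for reserved
reserved at 64 (size 8, align 8) → ends 72
total 72 bytes, alignment 8
— Frame2 —
e at 0 (size 8, align 8) → ends 8
inode at 8 (size 8, align 8) → ends 16
reserved at 16 (size 8, align 8) → ends 24
c at 24 (size 16, align 4) → ends 40
b at 40 (size 4, align 4) → ends 44
n_entries at 44 (size 2, align 2) → ends 46
d at 46 (size 13, align 1) → ends 59
tail pad 5 to reach multiple of 8
total 64 bytes, alignment 8
72 − 64 = 8

8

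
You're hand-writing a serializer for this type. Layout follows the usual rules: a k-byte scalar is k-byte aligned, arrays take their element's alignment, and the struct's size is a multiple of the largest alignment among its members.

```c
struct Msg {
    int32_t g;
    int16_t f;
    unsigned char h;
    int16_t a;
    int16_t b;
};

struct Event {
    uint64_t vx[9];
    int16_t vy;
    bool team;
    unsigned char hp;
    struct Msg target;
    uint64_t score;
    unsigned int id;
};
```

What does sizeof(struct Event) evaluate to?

Msg: g at 0 (size 4, align 4) → ends 4; f at 4 (size 2, align 2) → ends 6; h at 6 (size 1, align 1) → ends 7; pad 1 to align 2 for a; a at 8 (size 2, align 2) → ends 10; b at 10 (size 2, align 2) → ends 12; total 12 bytes, alignment 4
vx at 0 (size 72, align 8) → ends 72
vy at 72 (size 2, align 2) → ends 74
team at 74 (size 1, align 1) → ends 75
hp at 75 (size 1, align 1) → ends 76
target at 76 (size 12, align 4) → ends 88
score at 88 (size 8, align 8) → ends 96
id at 96 (size 4, align 4) → ends 100
tail pad 4 to reach multiple of 8
total 104 bytes, alignment 8

104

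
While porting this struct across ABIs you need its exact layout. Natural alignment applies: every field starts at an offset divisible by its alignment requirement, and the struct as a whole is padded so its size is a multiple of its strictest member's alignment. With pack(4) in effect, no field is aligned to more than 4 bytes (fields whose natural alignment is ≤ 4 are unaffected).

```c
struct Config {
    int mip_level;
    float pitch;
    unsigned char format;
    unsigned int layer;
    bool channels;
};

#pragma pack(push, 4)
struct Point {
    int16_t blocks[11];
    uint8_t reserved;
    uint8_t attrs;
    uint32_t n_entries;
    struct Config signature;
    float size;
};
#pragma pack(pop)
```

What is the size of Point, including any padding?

Config: mip_level at 0 (size 4, align 4) → ends 4; pitch at 4 (size 4, align 4) → ends 8; format at 8 (size 1, align 1) → ends 9; pad 3 to align 4 for layer; layer at 12 (size 4, align 4) → ends 16; channels at 16 (size 1, align 1) → ends 17; tail pad 3 to reach multiple of 4; total 20 bytes, alignment 4
blocks at 0 (size 22, align 2) → ends 22
reserved at 22 (size 1, align 1) → ends 23
attrs at 23 (size 1, align 1) → ends 24
n_entries at 24 (size 4, align 4) → ends 28
signature at 28 (size 20, align 4) → ends 48
size at 48 (size 4, align 4) → ends 52
total 52 bytes, alignment 4

52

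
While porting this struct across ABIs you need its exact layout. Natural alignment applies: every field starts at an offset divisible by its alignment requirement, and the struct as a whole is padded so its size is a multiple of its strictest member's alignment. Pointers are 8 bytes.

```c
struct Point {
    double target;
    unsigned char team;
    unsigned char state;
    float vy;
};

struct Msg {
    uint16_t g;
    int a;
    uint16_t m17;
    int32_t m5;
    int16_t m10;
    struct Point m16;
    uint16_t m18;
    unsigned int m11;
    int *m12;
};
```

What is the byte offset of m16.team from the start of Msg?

Point: target at 0 (size 8, align 8) → ends 8; team at 8 (size 1, align 1) → ends 9; state at 9 (size 1, align 1) → ends 10; pad 2 to align 4 for vy; vy at 12 (size 4, align 4) → ends 16; total 16 bytes, alignment 8
g at 0 (size 2, align 2) → ends 2
pad 2 to align 4 for a
a at 4 (size 4, align 4) → ends 8
m17 at 8 (size 2, align 2) → ends 10
pad 2 to align 4 for m5
m5 at 12 (size 4, align 4) → ends 16
m10 at 16 (size 2, align 2) → ends 18
pad 6 to align 8 for m16
m16 at 24 (size 16, align 8) → ends 40
within Point: team at 8
24 + 8 = 32

32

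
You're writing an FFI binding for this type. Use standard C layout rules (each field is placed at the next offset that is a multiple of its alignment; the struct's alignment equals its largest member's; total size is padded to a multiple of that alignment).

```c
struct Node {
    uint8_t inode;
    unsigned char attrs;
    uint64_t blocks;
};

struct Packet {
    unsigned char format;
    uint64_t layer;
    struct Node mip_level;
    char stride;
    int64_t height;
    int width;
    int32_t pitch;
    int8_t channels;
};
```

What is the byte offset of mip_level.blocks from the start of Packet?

24

Node: @0: inode [1B, align 1] → 1; @1: attrs [1B, align 1] → 2; +6 pad (align 8); @8: blocks [8B, align 8] → 16; size 16, align 8
@0: format [1B, align 1] → 1
+7 pad (align 8)
@8: layer [8B, align 8] → 16
@16: mip_level [16B, align 8] → 32
within Node: blocks at 8
16 + 8 = 24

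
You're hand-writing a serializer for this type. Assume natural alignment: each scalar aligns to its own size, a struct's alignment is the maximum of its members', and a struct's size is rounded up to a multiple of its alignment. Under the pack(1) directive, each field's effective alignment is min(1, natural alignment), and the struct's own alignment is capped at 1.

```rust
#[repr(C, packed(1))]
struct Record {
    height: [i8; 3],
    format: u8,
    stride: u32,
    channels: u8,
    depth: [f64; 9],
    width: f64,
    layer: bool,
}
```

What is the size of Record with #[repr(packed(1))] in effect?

0..3  height  (3B, 1-aligned)
3..4  format  (1B, 1-aligned)
4..8  stride  (4B, 1-aligned)
8..9  channels  (1B, 1-aligned)
9..81  depth  (72B, 1-aligned)
81..89  width  (8B, 1-aligned)
89..90  layer  (1B, 1-aligned)
sizeof = 90, alignof = 1

90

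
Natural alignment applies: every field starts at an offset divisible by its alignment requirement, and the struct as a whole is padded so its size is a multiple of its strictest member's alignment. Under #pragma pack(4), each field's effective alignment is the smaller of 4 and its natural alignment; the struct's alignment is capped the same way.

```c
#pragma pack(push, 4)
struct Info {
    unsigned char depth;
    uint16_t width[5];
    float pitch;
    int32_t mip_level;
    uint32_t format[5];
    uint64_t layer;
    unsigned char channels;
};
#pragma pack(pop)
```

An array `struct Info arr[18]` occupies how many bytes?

depth at 0 (size 1, align 1) → ends 1
pad 1 to align 2 for width
width at 2 (size 10, align 2) → ends 12
pitch at 12 (size 4, align 4) → ends 16
mip_level at 16 (size 4, align 4) → ends 20
format at 20 (size 20, align 4) → ends 40
layer at 40 (size 8, align 4) → ends 48
channels at 48 (size 1, align 1) → ends 49
tail pad 3 to reach multiple of 4
total 52 bytes, alignment 4
array of 18: 18 × 52 = 936

936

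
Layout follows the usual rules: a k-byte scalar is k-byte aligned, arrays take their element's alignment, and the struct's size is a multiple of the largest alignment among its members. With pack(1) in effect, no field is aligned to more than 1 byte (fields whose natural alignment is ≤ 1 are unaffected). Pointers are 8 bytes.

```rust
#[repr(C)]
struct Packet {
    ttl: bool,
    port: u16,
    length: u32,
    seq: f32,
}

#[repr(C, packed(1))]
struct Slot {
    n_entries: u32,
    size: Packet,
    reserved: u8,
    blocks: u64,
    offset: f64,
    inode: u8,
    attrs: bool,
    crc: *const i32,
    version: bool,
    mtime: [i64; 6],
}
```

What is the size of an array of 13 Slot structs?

1196

Packet: ttl at 0 (size 1, align 1) → ends 1; pad 1 to align 2 for port; port at 2 (size 2, align 2) → ends 4; length at 4 (size 4, align 4) → ends 8; seq at 8 (size 4, align 4) → ends 12; total 12 bytes, alignment 4
n_entries at 0 (size 4, align 1) → ends 4
size at 4 (size 12, align 1) → ends 16
reserved at 16 (size 1, align 1) → ends 17
blocks at 17 (size 8, align 1) → ends 25
offset at 25 (size 8, align 1) → ends 33
inode at 33 (size 1, align 1) → ends 34
attrs at 34 (size 1, align 1) → ends 35
crc at 35 (size 8, align 1) → ends 43
version at 43 (size 1, align 1) → ends 44
mtime at 44 (size 48, align 1) → ends 92
total 92 bytes, alignment 1
array of 13: 13 × 92 = 1196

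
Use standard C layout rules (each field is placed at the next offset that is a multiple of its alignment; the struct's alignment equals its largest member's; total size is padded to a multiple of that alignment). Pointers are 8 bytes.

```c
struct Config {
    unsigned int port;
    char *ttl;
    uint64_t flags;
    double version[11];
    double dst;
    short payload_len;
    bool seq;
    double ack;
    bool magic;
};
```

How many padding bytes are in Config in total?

port at 0 (size 4, align 4) → ends 4
pad 4 to align 8 for ttl
ttl at 8 (size 8, align 8) → ends 16
flags at 16 (size 8, align 8) → ends 24
version at 24 (size 88, align 8) → ends 112
dst at 112 (size 8, align 8) → ends 120
payload_len at 120 (size 2, align 2) → ends 122
seq at 122 (size 1, align 1) → ends 123
pad 5 to align 8 for ack
ack at 128 (size 8, align 8) → ends 136
magic at 136 (size 1, align 1) → ends 137
tail pad 7 to reach multiple of 8
total 144 bytes, alignment 8
data bytes 128, size 144 → padding 16

16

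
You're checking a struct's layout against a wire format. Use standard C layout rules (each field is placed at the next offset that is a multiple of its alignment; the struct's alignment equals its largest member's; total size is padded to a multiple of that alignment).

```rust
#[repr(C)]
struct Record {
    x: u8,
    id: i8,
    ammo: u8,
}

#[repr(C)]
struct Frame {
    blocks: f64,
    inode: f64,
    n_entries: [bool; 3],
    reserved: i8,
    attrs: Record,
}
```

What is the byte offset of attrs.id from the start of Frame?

21

Record: 0..1  x  (1B, 1-aligned); 1..2  id  (1B, 1-aligned); 2..3  ammo  (1B, 1-aligned); sizeof = 3, alignof = 1
0..8  blocks  (8B, 8-aligned)
8..16  inode  (8B, 8-aligned)
16..19  n_entries  (3B, 1-aligned)
19..20  reserved  (1B, 1-aligned)
20..23  attrs  (3B, 1-aligned)
within Record: id at 1
20 + 1 = 21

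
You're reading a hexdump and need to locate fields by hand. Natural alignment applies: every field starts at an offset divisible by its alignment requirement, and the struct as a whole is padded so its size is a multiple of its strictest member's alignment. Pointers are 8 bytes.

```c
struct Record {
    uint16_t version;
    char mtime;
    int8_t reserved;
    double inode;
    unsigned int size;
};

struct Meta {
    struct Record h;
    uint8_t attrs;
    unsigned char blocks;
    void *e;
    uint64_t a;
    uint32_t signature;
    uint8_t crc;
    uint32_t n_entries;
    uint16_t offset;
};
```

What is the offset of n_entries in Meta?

56

Record: @0: version [2B, align 2] → 2; @2: mtime [1B, align 1] → 3; @3: reserved [1B, align 1] → 4; +4 pad (align 8); @8: inode [8B, align 8] → 16; @16: size [4B, align 4] → 20; +4 tail pad (align 8); size 24, align 8
@0: h [24B, align 8] → 24
@24: attrs [1B, align 1] → 25
@25: blocks [1B, align 1] → 26
+6 pad (align 8)
@32: e [8B, align 8] → 40
@40: a [8B, align 8] → 48
@48: signature [4B, align 4] → 52
@52: crc [1B, align 1] → 53
+3 pad (align 4)
@56: n_entries [4B, align 4] → 60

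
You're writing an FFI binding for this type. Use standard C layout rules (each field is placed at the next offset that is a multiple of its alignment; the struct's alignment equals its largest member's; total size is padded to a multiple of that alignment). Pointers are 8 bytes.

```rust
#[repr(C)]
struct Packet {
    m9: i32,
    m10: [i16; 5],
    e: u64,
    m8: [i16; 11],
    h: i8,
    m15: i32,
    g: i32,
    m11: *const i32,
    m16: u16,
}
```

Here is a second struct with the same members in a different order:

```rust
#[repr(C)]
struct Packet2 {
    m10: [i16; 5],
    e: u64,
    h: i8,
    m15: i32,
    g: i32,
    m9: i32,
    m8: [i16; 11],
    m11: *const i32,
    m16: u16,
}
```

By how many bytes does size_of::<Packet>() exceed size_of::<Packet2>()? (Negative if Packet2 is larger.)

m9 at 0 (size 4, align 4) → ends 4
m10 at 4 (size 10, align 2) → ends 14
pad 2 to align 8 for e
e at 16 (size 8, align 8) → ends 24
m8 at 24 (size 22, align 2) → ends 46
h at 46 (size 1, align 1) → ends 47
pad 1 to align 4 for m15
m15 at 48 (size 4, align 4) → ends 52
g at 52 (size 4, align 4) → ends 56
m11 at 56 (size 8, align 8) → ends 64
m16 at 64 (size 2, align 2) → ends 66
tail pad 6 to reach multiple of 8
total 72 bytes, alignment 8
— Packet2 —
m10 at 0 (size 10, align 2) → ends 10
pad 6 to align 8 for e
e at 16 (size 8, align 8) → ends 24
h at 24 (size 1, align 1) → ends 25
pad 3 to align 4 for m15
m15 at 28 (size 4, align 4) → ends 32
g at 32 (size 4, align 4) → ends 36
m9 at 36 (size 4, align 4) → ends 40
m8 at 40 (size 22, align 2) → ends 62
pad 2 to align 8 for m11
m11 at 64 (size 8, align 8) → ends 72
m16 at 72 (size 2, align 2) → ends 74
tail pad 6 to reach multiple of 8
total 80 bytes, alignment 8
72 − 80 = -8

-8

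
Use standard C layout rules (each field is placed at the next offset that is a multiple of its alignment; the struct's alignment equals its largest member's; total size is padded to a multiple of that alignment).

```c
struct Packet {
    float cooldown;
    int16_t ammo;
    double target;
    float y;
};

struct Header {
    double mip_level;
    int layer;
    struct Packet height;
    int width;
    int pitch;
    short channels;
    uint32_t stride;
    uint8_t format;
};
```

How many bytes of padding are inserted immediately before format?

Packet: @0: cooldown [4B, align 4] → 4; @4: ammo [2B, align 2] → 6; +2 pad (align 8); @8: target [8B, align 8] → 16; @16: y [4B, align 4] → 20; +4 tail pad (align 8); size 24, align 8
@0: mip_level [8B, align 8] → 8
@8: layer [4B, align 4] → 12
+4 pad (align 8)
@16: height [24B, align 8] → 40
@40: width [4B, align 4] → 44
@44: pitch [4B, align 4] → 48
@48: channels [2B, align 2] → 50
+2 pad (align 4)
@52: stride [4B, align 4] → 56
@56: format [1B, align 1] → 57

0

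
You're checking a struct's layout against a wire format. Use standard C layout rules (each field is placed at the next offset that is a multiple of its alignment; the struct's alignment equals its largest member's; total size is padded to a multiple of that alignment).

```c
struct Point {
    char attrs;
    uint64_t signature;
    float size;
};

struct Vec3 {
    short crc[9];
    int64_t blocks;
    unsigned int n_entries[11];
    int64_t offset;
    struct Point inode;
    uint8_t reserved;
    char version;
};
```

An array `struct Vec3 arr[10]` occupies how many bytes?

Point: attrs at 0 (size 1, align 1) → ends 1; pad 7 to align 8 for signature; signature at 8 (size 8, align 8) → ends 16; size at 16 (size 4, align 4) → ends 20; tail pad 4 to reach multiple of 8; total 24 bytes, alignment 8
crc at 0 (size 18, align 2) → ends 18
pad 6 to align 8 for blocks
blocks at 24 (size 8, align 8) → ends 32
n_entries at 32 (size 44, align 4) → ends 76
pad 4 to align 8 for offset
offset at 80 (size 8, align 8) → ends 88
inode at 88 (size 24, align 8) → ends 112
reserved at 112 (size 1, align 1) → ends 113
version at 113 (size 1, align 1) → ends 114
tail pad 6 to reach multiple of 8
total 120 bytes, alignment 8
array of 10: 10 × 120 = 1200

1200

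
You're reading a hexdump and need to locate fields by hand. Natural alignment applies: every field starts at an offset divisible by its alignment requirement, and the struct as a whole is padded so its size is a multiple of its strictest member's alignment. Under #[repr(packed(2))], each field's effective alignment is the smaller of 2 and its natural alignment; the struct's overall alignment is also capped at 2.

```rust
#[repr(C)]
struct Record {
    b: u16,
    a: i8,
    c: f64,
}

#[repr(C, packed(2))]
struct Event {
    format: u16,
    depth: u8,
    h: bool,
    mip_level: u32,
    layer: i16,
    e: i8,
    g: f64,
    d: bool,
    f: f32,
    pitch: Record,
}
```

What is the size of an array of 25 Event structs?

Record: b at 0 (size 2, align 2) → ends 2; a at 2 (size 1, align 1) → ends 3; pad 5 to align 8 for c; c at 8 (size 8, align 8) → ends 16; total 16 bytes, alignment 8
format at 0 (size 2, align 2) → ends 2
depth at 2 (size 1, align 1) → ends 3
h at 3 (size 1, align 1) → ends 4
mip_level at 4 (size 4, align 2) → ends 8
layer at 8 (size 2, align 2) → ends 10
e at 10 (size 1, align 1) → ends 11
pad 1 to align 2 for g
g at 12 (size 8, align 2) → ends 20
d at 20 (size 1, align 1) → ends 21
pad 1 to align 2 for f
f at 22 (size 4, align 2) → ends 26
pitch at 26 (size 16, align 2) → ends 42
total 42 bytes, alignment 2
array of 25: 25 × 42 = 1050

1050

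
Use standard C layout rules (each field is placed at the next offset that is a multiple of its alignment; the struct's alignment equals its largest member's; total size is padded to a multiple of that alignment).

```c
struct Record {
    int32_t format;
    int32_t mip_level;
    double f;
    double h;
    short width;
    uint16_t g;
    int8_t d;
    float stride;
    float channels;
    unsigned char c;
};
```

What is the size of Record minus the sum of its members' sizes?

10

format at 0 (size 4, align 4) → ends 4
mip_level at 4 (size 4, align 4) → ends 8
f at 8 (size 8, align 8) → ends 16
h at 16 (size 8, align 8) → ends 24
width at 24 (size 2, align 2) → ends 26
g at 26 (size 2, align 2) → ends 28
d at 28 (size 1, align 1) → ends 29
pad 3 to align 4 for stride
stride at 32 (size 4, align 4) → ends 36
channels at 36 (size 4, align 4) → ends 40
c at 40 (size 1, align 1) → ends 41
tail pad 7 to reach multiple of 8
total 48 bytes, alignment 8
data bytes 38, size 48 → padding 10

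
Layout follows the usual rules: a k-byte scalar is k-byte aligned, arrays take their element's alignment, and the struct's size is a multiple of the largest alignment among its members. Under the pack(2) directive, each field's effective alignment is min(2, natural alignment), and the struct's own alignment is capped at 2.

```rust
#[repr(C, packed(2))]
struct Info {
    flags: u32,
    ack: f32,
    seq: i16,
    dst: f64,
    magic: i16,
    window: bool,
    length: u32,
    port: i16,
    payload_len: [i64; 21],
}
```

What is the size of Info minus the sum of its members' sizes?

1

@0: flags [4B, align 2] → 4
@4: ack [4B, align 2] → 8
@8: seq [2B, align 2] → 10
@10: dst [8B, align 2] → 18
@18: magic [2B, align 2] → 20
@20: window [1B, align 1] → 21
+1 pad (align 2)
@22: length [4B, align 2] → 26
@26: port [2B, align 2] → 28
@28: payload_len [168B, align 2] → 196
size 196, align 2
data bytes 195, size 196 → padding 1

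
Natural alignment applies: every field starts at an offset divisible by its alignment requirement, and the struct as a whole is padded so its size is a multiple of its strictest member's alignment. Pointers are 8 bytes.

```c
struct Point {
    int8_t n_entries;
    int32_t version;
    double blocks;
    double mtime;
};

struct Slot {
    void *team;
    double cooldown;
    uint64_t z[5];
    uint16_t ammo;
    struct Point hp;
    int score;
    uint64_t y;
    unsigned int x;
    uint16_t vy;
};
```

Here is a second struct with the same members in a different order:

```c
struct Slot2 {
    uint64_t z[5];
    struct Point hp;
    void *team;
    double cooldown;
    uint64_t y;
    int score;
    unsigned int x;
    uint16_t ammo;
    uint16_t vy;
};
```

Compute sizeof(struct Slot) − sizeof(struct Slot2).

Point: n_entries at 0 (size 1, align 1) → ends 1; pad 3 to align 4 for version; version at 4 (size 4, align 4) → ends 8; blocks at 8 (size 8, align 8) → ends 16; mtime at 16 (size 8, align 8) → ends 24; total 24 bytes, alignment 8
team at 0 (size 8, align 8) → ends 8
cooldown at 8 (size 8, align 8) → ends 16
z at 16 (size 40, align 8) → ends 56
ammo at 56 (size 2, align 2) → ends 58
pad 6 to align 8 for hp
hp at 64 (size 24, align 8) → ends 88
score at 88 (size 4, align 4) → ends 92
pad 4 to align 8 for y
y at 96 (size 8, align 8) → ends 104
x at 104 (size 4, align 4) → ends 108
vy at 108 (size 2, align 2) → ends 110
tail pad 2 to reach multiple of 8
total 112 bytes, alignment 8
— Slot2 —
z at 0 (size 40, align 8) → ends 40
hp at 40 (size 24, align 8) → ends 64
team at 64 (size 8, align 8) → ends 72
cooldown at 72 (size 8, align 8) → ends 80
y at 80 (size 8, align 8) → ends 88
score at 88 (size 4, align 4) → ends 92
x at 92 (size 4, align 4) → ends 96
ammo at 96 (size 2, align 2) → ends 98
vy at 98 (size 2, align 2) → ends 100
tail pad 4 to reach multiple of 8
total 104 bytes, alignment 8
112 − 104 = 8

8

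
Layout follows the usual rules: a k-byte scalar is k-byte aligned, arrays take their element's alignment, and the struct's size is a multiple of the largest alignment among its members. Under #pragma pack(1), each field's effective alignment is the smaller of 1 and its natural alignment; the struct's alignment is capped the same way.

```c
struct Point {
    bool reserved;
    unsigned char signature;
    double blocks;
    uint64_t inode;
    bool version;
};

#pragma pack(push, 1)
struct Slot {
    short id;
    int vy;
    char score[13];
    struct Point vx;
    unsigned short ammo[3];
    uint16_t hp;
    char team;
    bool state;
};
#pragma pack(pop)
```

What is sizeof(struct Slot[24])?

1464

Point: reserved at 0 (size 1, align 1) → ends 1; signature at 1 (size 1, align 1) → ends 2; pad 6 to align 8 for blocks; blocks at 8 (size 8, align 8) → ends 16; inode at 16 (size 8, align 8) → ends 24; version at 24 (size 1, align 1) → ends 25; tail pad 7 to reach multiple of 8; total 32 bytes, alignment 8
id at 0 (size 2, align 1) → ends 2
vy at 2 (size 4, align 1) → ends 6
score at 6 (size 13, align 1) → ends 19
vx at 19 (size 32, align 1) → ends 51
ammo at 51 (size 6, align 1) → ends 57
hp at 57 (size 2, align 1) → ends 59
team at 59 (size 1, align 1) → ends 60
state at 60 (size 1, align 1) → ends 61
total 61 bytes, alignment 1
array of 24: 24 × 61 = 1464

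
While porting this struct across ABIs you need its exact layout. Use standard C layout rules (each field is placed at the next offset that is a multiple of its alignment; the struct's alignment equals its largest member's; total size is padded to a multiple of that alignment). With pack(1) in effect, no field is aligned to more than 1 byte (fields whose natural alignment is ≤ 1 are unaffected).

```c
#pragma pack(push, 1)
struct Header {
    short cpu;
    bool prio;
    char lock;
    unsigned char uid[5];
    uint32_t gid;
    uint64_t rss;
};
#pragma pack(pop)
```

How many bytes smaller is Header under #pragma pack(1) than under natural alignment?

3

natural layout:
  cpu at 0 (size 2, align 2) → ends 2
  prio at 2 (size 1, align 1) → ends 3
  lock at 3 (size 1, align 1) → ends 4
  uid at 4 (size 5, align 1) → ends 9
  pad 3 to align 4 for gid
  gid at 12 (size 4, align 4) → ends 16
  rss at 16 (size 8, align 8) → ends 24
  total 24 bytes, alignment 8
packed(1) layout:
  cpu at 0 (size 2, align 1) → ends 2
  prio at 2 (size 1, align 1) → ends 3
  lock at 3 (size 1, align 1) → ends 4
  uid at 4 (size 5, align 1) → ends 9
  gid at 9 (size 4, align 1) → ends 13
  rss at 13 (size 8, align 1) → ends 21
  total 21 bytes, alignment 1
24 − 21 = 3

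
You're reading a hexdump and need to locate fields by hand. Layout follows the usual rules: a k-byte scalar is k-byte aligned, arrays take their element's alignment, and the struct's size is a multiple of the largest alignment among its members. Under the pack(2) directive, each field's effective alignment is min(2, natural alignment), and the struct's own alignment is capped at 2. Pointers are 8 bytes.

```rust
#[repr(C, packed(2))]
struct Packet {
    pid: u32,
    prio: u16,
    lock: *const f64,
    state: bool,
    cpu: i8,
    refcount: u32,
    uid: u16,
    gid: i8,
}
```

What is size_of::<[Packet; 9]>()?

pid at 0 (size 4, align 2) → ends 4
prio at 4 (size 2, align 2) → ends 6
lock at 6 (size 8, align 2) → ends 14
state at 14 (size 1, align 1) → ends 15
cpu at 15 (size 1, align 1) → ends 16
refcount at 16 (size 4, align 2) → ends 20
uid at 20 (size 2, align 2) → ends 22
gid at 22 (size 1, align 1) → ends 23
tail pad 1 to reach multiple of 2
total 24 bytes, alignment 2
array of 9: 9 × 24 = 216

216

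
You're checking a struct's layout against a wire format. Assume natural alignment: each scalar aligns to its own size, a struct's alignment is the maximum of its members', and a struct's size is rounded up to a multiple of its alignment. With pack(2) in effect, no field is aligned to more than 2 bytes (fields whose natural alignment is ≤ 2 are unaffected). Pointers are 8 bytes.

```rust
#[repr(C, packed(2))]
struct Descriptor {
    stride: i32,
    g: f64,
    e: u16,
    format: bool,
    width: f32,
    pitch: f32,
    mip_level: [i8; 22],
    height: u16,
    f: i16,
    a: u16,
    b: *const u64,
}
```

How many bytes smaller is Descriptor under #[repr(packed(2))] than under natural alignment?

4

natural layout:
  @0: stride [4B, align 4] → 4
  +4 pad (align 8)
  @8: g [8B, align 8] → 16
  @16: e [2B, align 2] → 18
  @18: format [1B, align 1] → 19
  +1 pad (align 4)
  @20: width [4B, align 4] → 24
  @24: pitch [4B, align 4] → 28
  @28: mip_level [22B, align 1] → 50
  @50: height [2B, align 2] → 52
  @52: f [2B, align 2] → 54
  @54: a [2B, align 2] → 56
  @56: b [8B, align 8] → 64
  size 64, align 8
packed(2) layout:
  @0: stride [4B, align 2] → 4
  @4: g [8B, align 2] → 12
  @12: e [2B, align 2] → 14
  @14: format [1B, align 1] → 15
  +1 pad (align 2)
  @16: width [4B, align 2] → 20
  @20: pitch [4B, align 2] → 24
  @24: mip_level [22B, align 1] → 46
  @46: height [2B, align 2] → 48
  @48: f [2B, align 2] → 50
  @50: a [2B, align 2] → 52
  @52: b [8B, align 2] → 60
  size 60, align 2
64 − 60 = 4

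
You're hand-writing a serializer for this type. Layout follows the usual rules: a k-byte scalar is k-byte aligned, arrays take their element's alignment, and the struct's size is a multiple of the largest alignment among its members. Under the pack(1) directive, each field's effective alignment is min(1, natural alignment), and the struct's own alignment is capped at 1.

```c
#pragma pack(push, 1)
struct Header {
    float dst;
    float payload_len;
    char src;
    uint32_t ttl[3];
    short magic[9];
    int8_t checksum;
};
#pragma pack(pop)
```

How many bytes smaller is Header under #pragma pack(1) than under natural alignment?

natural layout:
  dst at 0 (size 4, align 4) → ends 4
  payload_len at 4 (size 4, align 4) → ends 8
  src at 8 (size 1, align 1) → ends 9
  pad 3 to align 4 for ttl
  ttl at 12 (size 12, align 4) → ends 24
  magic at 24 (size 18, align 2) → ends 42
  checksum at 42 (size 1, align 1) → ends 43
  tail pad 1 to reach multiple of 4
  total 44 bytes, alignment 4
packed(1) layout:
  dst at 0 (size 4, align 1) → ends 4
  payload_len at 4 (size 4, align 1) → ends 8
  src at 8 (size 1, align 1) → ends 9
  ttl at 9 (size 12, align 1) → ends 21
  magic at 21 (size 18, align 1) → ends 39
  checksum at 39 (size 1, align 1) → ends 40
  total 40 bytes, alignment 1
44 − 40 = 4

4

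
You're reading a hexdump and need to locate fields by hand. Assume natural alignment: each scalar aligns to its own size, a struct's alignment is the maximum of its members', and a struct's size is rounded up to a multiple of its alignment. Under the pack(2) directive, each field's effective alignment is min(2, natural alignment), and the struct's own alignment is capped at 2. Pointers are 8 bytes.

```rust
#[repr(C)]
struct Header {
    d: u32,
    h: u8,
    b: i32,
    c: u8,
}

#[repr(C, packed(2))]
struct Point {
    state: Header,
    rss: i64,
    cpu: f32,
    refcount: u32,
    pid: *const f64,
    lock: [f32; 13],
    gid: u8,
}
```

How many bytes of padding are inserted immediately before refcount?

0

Header: @0: d [4B, align 4] → 4; @4: h [1B, align 1] → 5; +3 pad (align 4); @8: b [4B, align 4] → 12; @12: c [1B, align 1] → 13; +3 tail pad (align 4); size 16, align 4
@0: state [16B, align 2] → 16
@16: rss [8B, align 2] → 24
@24: cpu [4B, align 2] → 28
@28: refcount [4B, align 2] → 32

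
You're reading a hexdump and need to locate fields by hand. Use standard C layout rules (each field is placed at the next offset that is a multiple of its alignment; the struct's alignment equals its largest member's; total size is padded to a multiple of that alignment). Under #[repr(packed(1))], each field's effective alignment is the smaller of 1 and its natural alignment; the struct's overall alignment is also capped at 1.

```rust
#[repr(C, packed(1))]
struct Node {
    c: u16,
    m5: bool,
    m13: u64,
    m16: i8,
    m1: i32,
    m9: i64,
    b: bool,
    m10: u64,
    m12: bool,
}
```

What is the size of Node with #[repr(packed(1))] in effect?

c at 0 (size 2, align 1) → ends 2
m5 at 2 (size 1, align 1) → ends 3
m13 at 3 (size 8, align 1) → ends 11
m16 at 11 (size 1, align 1) → ends 12
m1 at 12 (size 4, align 1) → ends 16
m9 at 16 (size 8, align 1) → ends 24
b at 24 (size 1, align 1) → ends 25
m10 at 25 (size 8, align 1) → ends 33
m12 at 33 (size 1, align 1) → ends 34
total 34 bytes, alignment 1

34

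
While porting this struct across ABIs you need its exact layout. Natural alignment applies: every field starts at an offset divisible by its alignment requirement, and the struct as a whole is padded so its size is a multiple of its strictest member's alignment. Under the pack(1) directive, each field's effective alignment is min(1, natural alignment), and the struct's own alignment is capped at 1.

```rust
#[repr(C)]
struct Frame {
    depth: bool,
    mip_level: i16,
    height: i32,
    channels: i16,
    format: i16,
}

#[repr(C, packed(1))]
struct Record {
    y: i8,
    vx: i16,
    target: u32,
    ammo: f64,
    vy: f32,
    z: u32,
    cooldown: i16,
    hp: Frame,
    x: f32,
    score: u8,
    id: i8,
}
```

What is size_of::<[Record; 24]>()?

1032

Frame: depth at 0 (size 1, align 1) → ends 1; pad 1 to align 2 for mip_level; mip_level at 2 (size 2, align 2) → ends 4; height at 4 (size 4, align 4) → ends 8; channels at 8 (size 2, align 2) → ends 10; format at 10 (size 2, align 2) → ends 12; total 12 bytes, alignment 4
y at 0 (size 1, align 1) → ends 1
vx at 1 (size 2, align 1) → ends 3
target at 3 (size 4, align 1) → ends 7
ammo at 7 (size 8, align 1) → ends 15
vy at 15 (size 4, align 1) → ends 19
z at 19 (size 4, align 1) → ends 23
cooldown at 23 (size 2, align 1) → ends 25
hp at 25 (size 12, align 1) → ends 37
x at 37 (size 4, align 1) → ends 41
score at 41 (size 1, align 1) → ends 42
id at 42 (size 1, align 1) → ends 43
total 43 bytes, alignment 1
array of 24: 24 × 43 = 1032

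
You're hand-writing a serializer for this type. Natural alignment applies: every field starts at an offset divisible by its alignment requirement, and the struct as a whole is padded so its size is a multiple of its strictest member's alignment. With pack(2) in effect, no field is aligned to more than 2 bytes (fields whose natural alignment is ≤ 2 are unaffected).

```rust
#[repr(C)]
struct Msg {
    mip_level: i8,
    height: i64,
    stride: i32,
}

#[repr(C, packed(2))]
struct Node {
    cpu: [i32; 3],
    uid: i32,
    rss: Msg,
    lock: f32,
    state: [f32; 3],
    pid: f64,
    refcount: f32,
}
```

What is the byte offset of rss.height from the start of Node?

24

Msg: 0..1  mip_level  (1B, 1-aligned); 1..8  -- padding (7B); 8..16  height  (8B, 8-aligned); 16..20  stride  (4B, 4-aligned); 20..24  -- tail padding (4B); sizeof = 24, alignof = 8
0..12  cpu  (12B, 2-aligned)
12..16  uid  (4B, 2-aligned)
16..40  rss  (24B, 2-aligned)
within Msg: height at 8
16 + 8 = 24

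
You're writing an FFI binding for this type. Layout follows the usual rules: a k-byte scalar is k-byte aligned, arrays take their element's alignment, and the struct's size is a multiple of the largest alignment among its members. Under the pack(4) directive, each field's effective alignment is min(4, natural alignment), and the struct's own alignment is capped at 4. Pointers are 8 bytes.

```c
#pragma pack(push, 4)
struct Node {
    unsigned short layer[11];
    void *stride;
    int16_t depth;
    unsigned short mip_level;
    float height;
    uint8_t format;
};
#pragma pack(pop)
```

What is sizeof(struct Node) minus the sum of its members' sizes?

layer at 0 (size 22, align 2) → ends 22
pad 2 to align 4 for stride
stride at 24 (size 8, align 4) → ends 32
depth at 32 (size 2, align 2) → ends 34
mip_level at 34 (size 2, align 2) → ends 36
height at 36 (size 4, align 4) → ends 40
format at 40 (size 1, align 1) → ends 41
tail pad 3 to reach multiple of 4
total 44 bytes, alignment 4
data bytes 39, size 44 → padding 5

5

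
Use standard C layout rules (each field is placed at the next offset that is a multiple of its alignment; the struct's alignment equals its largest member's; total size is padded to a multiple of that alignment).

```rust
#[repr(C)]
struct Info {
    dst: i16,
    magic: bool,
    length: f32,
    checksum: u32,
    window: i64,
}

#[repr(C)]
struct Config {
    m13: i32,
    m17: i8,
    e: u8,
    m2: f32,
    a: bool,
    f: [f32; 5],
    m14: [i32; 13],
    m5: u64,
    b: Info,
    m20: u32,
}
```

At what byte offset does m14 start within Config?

Info: dst at 0 (size 2, align 2) → ends 2; magic at 2 (size 1, align 1) → ends 3; pad 1 to align 4 for length; length at 4 (size 4, align 4) → ends 8; checksum at 8 (size 4, align 4) → ends 12; pad 4 to align 8 for window; window at 16 (size 8, align 8) → ends 24; total 24 bytes, alignment 8
m13 at 0 (size 4, align 4) → ends 4
m17 at 4 (size 1, align 1) → ends 5
e at 5 (size 1, align 1) → ends 6
pad 2 to align 4 for m2
m2 at 8 (size 4, align 4) → ends 12
a at 12 (size 1, align 1) → ends 13
pad 3 to align 4 for f
f at 16 (size 20, align 4) → ends 36
m14 at 36 (size 52, align 4) → ends 88

36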